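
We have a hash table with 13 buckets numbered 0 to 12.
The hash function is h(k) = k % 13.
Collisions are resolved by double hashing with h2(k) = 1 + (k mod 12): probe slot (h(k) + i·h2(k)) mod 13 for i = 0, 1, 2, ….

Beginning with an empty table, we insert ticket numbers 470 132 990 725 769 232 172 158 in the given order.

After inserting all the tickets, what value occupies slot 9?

990

470: h=2 -> slot 2
132: h=2, h2=1, probe 2,3 -> slot 3
990: h=2, h2=7, probe 2,9 -> slot 9
725: h=10 -> slot 10
769: h=2, h2=2, probe 2,4 -> slot 4
232: h=11 -> slot 11
172: h=3, h2=5, probe 3,8 -> slot 8
158: h=2, h2=3, probe 2,5 -> slot 5
Table: [., ., 470, 132, 769, 158, ., ., 172, 990, 725, 232, .]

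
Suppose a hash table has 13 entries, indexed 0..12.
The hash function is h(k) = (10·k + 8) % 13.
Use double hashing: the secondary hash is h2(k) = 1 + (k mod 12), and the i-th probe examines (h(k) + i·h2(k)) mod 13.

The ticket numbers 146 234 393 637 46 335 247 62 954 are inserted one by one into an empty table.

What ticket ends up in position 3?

247

146 hashes to 12; slot 12 is free -> place at 12.
234 hashes to 8; slot 8 is free -> place at 8.
393 hashes to 12, h2=10; 12 taken -> place at 9.
637 hashes to 8, h2=2; 8 taken -> place at 10.
46 hashes to 0; slot 0 is free -> place at 0.
335 hashes to 4; slot 4 is free -> place at 4.
247 hashes to 8, h2=8; 8 taken -> place at 3.
62 hashes to 4, h2=3; 4 taken -> place at 7.
954 hashes to 6; slot 6 is free -> place at 6.
Table: [46, ., ., 247, 335, ., 954, 62, 234, 393, 637, ., 146]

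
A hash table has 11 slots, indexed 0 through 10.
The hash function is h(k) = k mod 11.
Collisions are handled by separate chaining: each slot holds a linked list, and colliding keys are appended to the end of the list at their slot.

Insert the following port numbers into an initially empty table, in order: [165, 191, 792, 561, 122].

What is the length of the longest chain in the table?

3

165 -> bucket 0
191 -> bucket 4
792 -> bucket 0 (collision)
561 -> bucket 0 (collision)
122 -> bucket 1
Final buckets:
0: 165 -> 792 -> 561
1: 122
2: -
3: -
4: 191
5: -
6: -
7: -
8: -
9: -
10: -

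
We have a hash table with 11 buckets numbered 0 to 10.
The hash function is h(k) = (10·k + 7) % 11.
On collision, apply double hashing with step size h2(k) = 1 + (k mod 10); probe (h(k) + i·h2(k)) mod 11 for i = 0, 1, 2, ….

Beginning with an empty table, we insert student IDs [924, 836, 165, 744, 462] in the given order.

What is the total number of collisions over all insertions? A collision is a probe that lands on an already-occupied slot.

3

924 hashes to 7; slot 7 is free → place at 7.
836 hashes to 7, h2=7; 7 taken → place at 3.
165 hashes to 7, h2=6; 7 taken → place at 2.
744 hashes to 0; slot 0 is free → place at 0.
462 hashes to 7, h2=3; 7 taken → place at 10.
Table: [744, —, 165, 836, —, —, —, 924, —, —, 462]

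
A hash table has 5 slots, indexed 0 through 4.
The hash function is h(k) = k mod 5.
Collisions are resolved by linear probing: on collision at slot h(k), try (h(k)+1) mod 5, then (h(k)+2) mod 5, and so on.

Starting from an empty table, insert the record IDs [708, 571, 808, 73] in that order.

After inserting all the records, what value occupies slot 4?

708: h=3 → slot 3
571: h=1 → slot 1
808: h=3, probe 3,4 → slot 4
73: h=3, probe 3,4,0 → slot 0
Table: [73, 571, ∅, 708, 808]

808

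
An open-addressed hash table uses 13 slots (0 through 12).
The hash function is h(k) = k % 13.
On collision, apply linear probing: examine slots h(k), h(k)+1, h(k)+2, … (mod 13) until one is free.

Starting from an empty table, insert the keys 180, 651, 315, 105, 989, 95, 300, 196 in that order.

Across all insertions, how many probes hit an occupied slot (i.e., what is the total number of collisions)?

180 hashes to 11; slot 11 is free -> place at 11.
651 hashes to 1; slot 1 is free -> place at 1.
315 hashes to 3; slot 3 is free -> place at 3.
105 hashes to 1; 1 taken -> place at 2.
989 hashes to 1; 1,2,3 taken -> place at 4.
95 hashes to 4; 4 taken -> place at 5.
300 hashes to 1; 1,2,3,4,5 taken -> place at 6.
196 hashes to 1; 1,2,3,4,5,6 taken -> place at 7.
Table: [_, 651, 105, 315, 989, 95, 300, 196, _, _, _, 180, _]

16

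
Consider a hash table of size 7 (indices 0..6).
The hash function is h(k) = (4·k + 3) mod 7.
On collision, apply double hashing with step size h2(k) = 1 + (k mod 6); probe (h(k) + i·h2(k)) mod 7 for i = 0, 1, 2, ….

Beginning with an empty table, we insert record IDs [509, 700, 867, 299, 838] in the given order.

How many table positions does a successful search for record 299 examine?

509 hashes to 2; slot 2 is free -> place at 2.
700 hashes to 3; slot 3 is free -> place at 3.
867 hashes to 6; slot 6 is free -> place at 6.
299 hashes to 2, h2=6; 2 taken -> place at 1.
838 hashes to 2, h2=5; 2 taken -> place at 0.
Table: [838, 299, 509, 700, —, —, 867]
Lookup 299: h=2, h2=6, probe 2,1 → found at 1.

2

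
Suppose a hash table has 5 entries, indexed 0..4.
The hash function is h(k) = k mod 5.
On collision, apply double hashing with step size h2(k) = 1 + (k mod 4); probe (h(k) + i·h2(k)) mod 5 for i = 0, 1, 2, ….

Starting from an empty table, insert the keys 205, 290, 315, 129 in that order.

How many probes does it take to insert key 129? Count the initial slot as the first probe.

2

Insert 205: h=0, slot 0 empty → index 0.
Insert 290: h=0, h2=3, slot 0 occupied → index 3.
Insert 315: h=0, h2=4, slot 0 occupied → index 4.
Insert 129: h=4, h2=2, slot 4 occupied → index 1.
Table: [205, 129, ., 290, 315]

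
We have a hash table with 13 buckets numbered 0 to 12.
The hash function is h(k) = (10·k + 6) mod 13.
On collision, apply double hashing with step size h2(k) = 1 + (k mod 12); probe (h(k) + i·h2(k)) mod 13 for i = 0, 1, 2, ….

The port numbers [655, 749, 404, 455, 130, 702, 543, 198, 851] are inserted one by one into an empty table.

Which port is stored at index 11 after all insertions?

198

655: h=4 -> slot 4
749: h=8 -> slot 8
404: h=3 -> slot 3
455: h=6 -> slot 6
130: h=6, h2=11, probe 6,4,2 -> slot 2
702: h=6, h2=7, probe 6,0 -> slot 0
543: h=2, h2=4, probe 2,6,10 -> slot 10
198: h=10, h2=7, probe 10,4,11 -> slot 11
851: h=1 -> slot 1
Table: [702, 851, 130, 404, 655, _, 455, _, 749, _, 543, 198, _]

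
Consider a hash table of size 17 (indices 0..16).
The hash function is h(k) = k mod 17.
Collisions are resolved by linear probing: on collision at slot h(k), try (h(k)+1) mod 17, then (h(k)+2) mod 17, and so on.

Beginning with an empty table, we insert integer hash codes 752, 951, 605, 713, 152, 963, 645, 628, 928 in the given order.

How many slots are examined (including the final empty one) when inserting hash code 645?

4

752: h=4 => slot 4
951: h=16 => slot 16
605: h=10 => slot 10
713: h=16, probe 16,0 => slot 0
152: h=16, probe 16,0,1 => slot 1
963: h=11 => slot 11
645: h=16, probe 16,0,1,2 => slot 2
628: h=16, probe 16,0,1,2,3 => slot 3
928: h=10, probe 10,11,12 => slot 12
Table: [713, 152, 645, 628, 752, ∅, ∅, ∅, ∅, ∅, 605, 963, 928, ∅, ∅, ∅, 951]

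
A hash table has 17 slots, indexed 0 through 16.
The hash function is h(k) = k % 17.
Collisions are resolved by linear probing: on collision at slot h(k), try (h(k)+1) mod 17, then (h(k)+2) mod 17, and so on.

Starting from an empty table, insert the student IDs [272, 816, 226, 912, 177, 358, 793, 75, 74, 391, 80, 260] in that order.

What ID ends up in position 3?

391

272 hashes to 0; slot 0 is free → place at 0.
816 hashes to 0; 0 taken → place at 1.
226 hashes to 5; slot 5 is free → place at 5.
912 hashes to 11; slot 11 is free → place at 11.
177 hashes to 7; slot 7 is free → place at 7.
358 hashes to 1; 1 taken → place at 2.
793 hashes to 11; 11 taken → place at 12.
75 hashes to 7; 7 taken → place at 8.
74 hashes to 6; slot 6 is free → place at 6.
391 hashes to 0; 0,1,2 taken → place at 3.
80 hashes to 12; 12 taken → place at 13.
260 hashes to 5; 5,6,7,8 taken → place at 9.
Table: [272, 816, 358, 391, -, 226, 74, 177, 75, 260, -, 912, 793, 80, -, -, -]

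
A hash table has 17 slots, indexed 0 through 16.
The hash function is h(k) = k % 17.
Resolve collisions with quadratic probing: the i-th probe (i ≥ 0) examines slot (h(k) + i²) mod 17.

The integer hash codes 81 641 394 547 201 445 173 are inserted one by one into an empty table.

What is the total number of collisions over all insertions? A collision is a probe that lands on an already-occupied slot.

81 hashes to 13; slot 13 is free -> place at 13.
641 hashes to 12; slot 12 is free -> place at 12.
394 hashes to 3; slot 3 is free -> place at 3.
547 hashes to 3; 3 taken -> place at 4.
201 hashes to 14; slot 14 is free -> place at 14.
445 hashes to 3; 3,4 taken -> place at 7.
173 hashes to 3; 3,4,7,12 taken -> place at 2.
Table: [-, -, 173, 394, 547, -, -, 445, -, -, -, -, 641, 81, 201, -, -]

7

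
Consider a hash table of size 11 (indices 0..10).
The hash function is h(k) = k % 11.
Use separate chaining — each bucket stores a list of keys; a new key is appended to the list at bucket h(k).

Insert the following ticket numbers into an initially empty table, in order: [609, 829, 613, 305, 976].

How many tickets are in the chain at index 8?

Insert 609: h=4, bucket 4 empty -> new chain.
Insert 829: h=4, bucket 4 nonempty -> append to chain.
Insert 613: h=8, bucket 8 empty -> new chain.
Insert 305: h=8, bucket 8 nonempty -> append to chain.
Insert 976: h=8, bucket 8 nonempty -> append to chain.
Final buckets:
0: .
1: .
2: .
3: .
4: 609 -> 829
5: .
6: .
7: .
8: 613 -> 305 -> 976
9: .
10: .

3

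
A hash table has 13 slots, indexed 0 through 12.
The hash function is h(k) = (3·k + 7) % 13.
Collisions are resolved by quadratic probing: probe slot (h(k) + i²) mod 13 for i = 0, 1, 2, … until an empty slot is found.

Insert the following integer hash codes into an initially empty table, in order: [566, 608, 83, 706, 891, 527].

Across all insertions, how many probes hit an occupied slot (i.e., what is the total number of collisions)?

5

566: h=2 => slot 2
608: h=11 => slot 11
83: h=9 => slot 9
706: h=6 => slot 6
891: h=2, probe 2,3 => slot 3
527: h=2, probe 2,3,6,11,5 => slot 5
Table: [—, —, 566, 891, —, 527, 706, —, —, 83, —, 608, —]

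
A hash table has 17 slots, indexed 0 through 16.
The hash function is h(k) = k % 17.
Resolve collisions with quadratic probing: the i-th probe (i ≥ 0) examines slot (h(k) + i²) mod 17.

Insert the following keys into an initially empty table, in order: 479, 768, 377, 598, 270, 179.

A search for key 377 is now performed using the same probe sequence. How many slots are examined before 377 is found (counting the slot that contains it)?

3

479 hashes to 3; slot 3 is free → place at 3.
768 hashes to 3; 3 taken → place at 4.
377 hashes to 3; 3,4 taken → place at 7.
598 hashes to 3; 3,4,7 taken → place at 12.
270 hashes to 15; slot 15 is free → place at 15.
179 hashes to 9; slot 9 is free → place at 9.
Table: [-, -, -, 479, 768, -, -, 377, -, 179, -, -, 598, -, -, 270, -]
Lookup 377: h=3, probe 3,4,7 → found at 7.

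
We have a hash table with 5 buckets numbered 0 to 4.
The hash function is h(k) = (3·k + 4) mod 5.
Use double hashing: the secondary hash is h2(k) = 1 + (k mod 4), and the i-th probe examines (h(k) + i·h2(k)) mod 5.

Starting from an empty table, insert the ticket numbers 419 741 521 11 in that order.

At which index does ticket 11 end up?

419 hashes to 1; slot 1 is free -> place at 1.
741 hashes to 2; slot 2 is free -> place at 2.
521 hashes to 2, h2=2; 2 taken -> place at 4.
11 hashes to 2, h2=4; 2,1 taken -> place at 0.
Table: [11, 419, 741, -, 521]

0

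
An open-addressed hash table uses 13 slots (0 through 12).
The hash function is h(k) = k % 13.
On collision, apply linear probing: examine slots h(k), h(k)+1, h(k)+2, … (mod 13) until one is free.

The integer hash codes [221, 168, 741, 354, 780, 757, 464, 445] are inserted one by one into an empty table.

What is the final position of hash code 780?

2

Insert 221: h=0, slot 0 empty => index 0.
Insert 168: h=12, slot 12 empty => index 12.
Insert 741: h=0, slot 0 occupied => index 1.
Insert 354: h=3, slot 3 empty => index 3.
Insert 780: h=0, slots 0,1 occupied => index 2.
Insert 757: h=3, slot 3 occupied => index 4.
Insert 464: h=9, slot 9 empty => index 9.
Insert 445: h=3, slots 3,4 occupied => index 5.
Table: [221, 741, 780, 354, 757, 445, ∅, ∅, ∅, 464, ∅, ∅, 168]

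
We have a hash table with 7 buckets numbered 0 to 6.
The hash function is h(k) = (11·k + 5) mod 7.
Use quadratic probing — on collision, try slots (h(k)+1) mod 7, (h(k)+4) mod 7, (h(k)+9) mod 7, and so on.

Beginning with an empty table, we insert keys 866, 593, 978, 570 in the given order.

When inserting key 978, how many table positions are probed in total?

3

866 hashes to 4; slot 4 is free => place at 4.
593 hashes to 4; 4 taken => place at 5.
978 hashes to 4; 4,5 taken => place at 1.
570 hashes to 3; slot 3 is free => place at 3.
Table: [., 978, ., 570, 866, 593, .]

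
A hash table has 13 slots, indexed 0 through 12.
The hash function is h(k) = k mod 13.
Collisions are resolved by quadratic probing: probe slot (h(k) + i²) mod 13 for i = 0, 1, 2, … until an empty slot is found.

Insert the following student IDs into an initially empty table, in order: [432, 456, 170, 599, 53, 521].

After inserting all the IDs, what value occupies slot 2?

Insert 432: h=3, slot 3 empty -> index 3.
Insert 456: h=1, slot 1 empty -> index 1.
Insert 170: h=1, slot 1 occupied -> index 2.
Insert 599: h=1, slots 1,2 occupied -> index 5.
Insert 53: h=1, slots 1,2,5 occupied -> index 10.
Insert 521: h=1, slots 1,2,5,10 occupied -> index 4.
Table: [∅, 456, 170, 432, 521, 599, ∅, ∅, ∅, ∅, 53, ∅, ∅]

170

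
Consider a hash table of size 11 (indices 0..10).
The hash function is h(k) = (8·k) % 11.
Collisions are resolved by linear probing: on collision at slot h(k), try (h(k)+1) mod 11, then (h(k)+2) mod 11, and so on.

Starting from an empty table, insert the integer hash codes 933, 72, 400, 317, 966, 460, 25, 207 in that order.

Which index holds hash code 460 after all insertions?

9

933: h=6 → slot 6
72: h=4 → slot 4
400: h=10 → slot 10
317: h=6, probe 6,7 → slot 7
966: h=6, probe 6,7,8 → slot 8
460: h=6, probe 6,7,8,9 → slot 9
25: h=2 → slot 2
207: h=6, probe 6,7,8,9,10,0 → slot 0
Table: [207, -, 25, -, 72, -, 933, 317, 966, 460, 400]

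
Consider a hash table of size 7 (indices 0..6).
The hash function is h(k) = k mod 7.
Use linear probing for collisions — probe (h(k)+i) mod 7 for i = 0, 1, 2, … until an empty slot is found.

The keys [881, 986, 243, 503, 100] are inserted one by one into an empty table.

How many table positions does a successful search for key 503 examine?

3

881: h=6 -> slot 6
986: h=6, probe 6,0 -> slot 0
243: h=5 -> slot 5
503: h=6, probe 6,0,1 -> slot 1
100: h=2 -> slot 2
Table: [986, 503, 100, -, -, 243, 881]
Lookup 503: h=6, probe 6,0,1 → found at 1.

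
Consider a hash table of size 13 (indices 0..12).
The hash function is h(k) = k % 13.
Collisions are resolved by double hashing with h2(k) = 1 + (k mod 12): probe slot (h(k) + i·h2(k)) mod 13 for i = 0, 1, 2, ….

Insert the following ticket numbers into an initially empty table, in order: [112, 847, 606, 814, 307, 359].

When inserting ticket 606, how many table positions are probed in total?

112 hashes to 8; slot 8 is free -> place at 8.
847 hashes to 2; slot 2 is free -> place at 2.
606 hashes to 8, h2=7; 8,2 taken -> place at 9.
814 hashes to 8, h2=11; 8 taken -> place at 6.
307 hashes to 8, h2=8; 8 taken -> place at 3.
359 hashes to 8, h2=12; 8 taken -> place at 7.
Table: [∅, ∅, 847, 307, ∅, ∅, 814, 359, 112, 606, ∅, ∅, ∅]

3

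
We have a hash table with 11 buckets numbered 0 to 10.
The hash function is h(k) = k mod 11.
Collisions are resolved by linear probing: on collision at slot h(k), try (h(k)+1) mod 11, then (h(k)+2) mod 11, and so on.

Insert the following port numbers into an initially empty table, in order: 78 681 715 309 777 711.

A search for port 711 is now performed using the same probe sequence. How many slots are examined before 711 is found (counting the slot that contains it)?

78: h=1 -> slot 1
681: h=10 -> slot 10
715: h=0 -> slot 0
309: h=1, probe 1,2 -> slot 2
777: h=7 -> slot 7
711: h=7, probe 7,8 -> slot 8
Table: [715, 78, 309, _, _, _, _, 777, 711, _, 681]
Lookup 711: h=7, probe 7,8 → found at 8.

2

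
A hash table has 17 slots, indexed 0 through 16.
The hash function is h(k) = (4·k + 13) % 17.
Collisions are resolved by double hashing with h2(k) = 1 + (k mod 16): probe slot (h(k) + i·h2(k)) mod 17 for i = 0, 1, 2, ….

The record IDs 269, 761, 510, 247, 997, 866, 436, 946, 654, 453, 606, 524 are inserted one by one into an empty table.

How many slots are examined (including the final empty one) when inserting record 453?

6

269: h=1 => slot 1
761: h=14 => slot 14
510: h=13 => slot 13
247: h=15 => slot 15
997: h=6 => slot 6
866: h=9 => slot 9
436: h=6, h2=5, probe 6,11 => slot 11
946: h=6, h2=3, probe 6,9,12 => slot 12
654: h=11, h2=15, probe 11,9,7 => slot 7
453: h=6, h2=6, probe 6,12,1,7,13,2 => slot 2
606: h=6, h2=15, probe 6,4 => slot 4
524: h=1, h2=13, probe 1,14,10 => slot 10
Table: [-, 269, 453, -, 606, -, 997, 654, -, 866, 524, 436, 946, 510, 761, 247, -]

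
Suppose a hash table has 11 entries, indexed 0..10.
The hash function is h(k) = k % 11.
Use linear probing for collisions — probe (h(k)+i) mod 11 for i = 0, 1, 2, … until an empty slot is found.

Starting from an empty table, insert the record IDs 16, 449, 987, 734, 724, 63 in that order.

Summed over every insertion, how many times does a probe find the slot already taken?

16: h=5 → slot 5
449: h=9 → slot 9
987: h=8 → slot 8
734: h=8, probe 8,9,10 → slot 10
724: h=9, probe 9,10,0 → slot 0
63: h=8, probe 8,9,10,0,1 → slot 1
Table: [724, 63, _, _, _, 16, _, _, 987, 449, 734]

8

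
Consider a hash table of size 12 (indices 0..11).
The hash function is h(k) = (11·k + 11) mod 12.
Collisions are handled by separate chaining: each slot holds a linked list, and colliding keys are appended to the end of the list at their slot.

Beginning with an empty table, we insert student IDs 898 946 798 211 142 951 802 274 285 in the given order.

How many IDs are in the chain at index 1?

5

898 -> bucket 1
946 -> bucket 1 (collision)
798 -> bucket 5
211 -> bucket 4
142 -> bucket 1 (collision)
951 -> bucket 8
802 -> bucket 1 (collision)
274 -> bucket 1 (collision)
285 -> bucket 2
Final buckets:
0: ∅
1: 898 -> 946 -> 142 -> 802 -> 274
2: 285
3: ∅
4: 211
5: 798
6: ∅
7: ∅
8: 951
9: ∅
10: ∅
11: ∅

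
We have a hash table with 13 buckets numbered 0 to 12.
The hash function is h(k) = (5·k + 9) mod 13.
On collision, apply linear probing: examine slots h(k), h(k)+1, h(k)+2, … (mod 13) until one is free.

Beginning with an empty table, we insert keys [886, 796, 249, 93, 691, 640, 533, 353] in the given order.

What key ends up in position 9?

886 hashes to 6; slot 6 is free => place at 6.
796 hashes to 11; slot 11 is free => place at 11.
249 hashes to 6; 6 taken => place at 7.
93 hashes to 6; 6,7 taken => place at 8.
691 hashes to 6; 6,7,8 taken => place at 9.
640 hashes to 11; 11 taken => place at 12.
533 hashes to 9; 9 taken => place at 10.
353 hashes to 6; 6,7,8,9,10,11,12 taken => place at 0.
Table: [353, ∅, ∅, ∅, ∅, ∅, 886, 249, 93, 691, 533, 796, 640]

691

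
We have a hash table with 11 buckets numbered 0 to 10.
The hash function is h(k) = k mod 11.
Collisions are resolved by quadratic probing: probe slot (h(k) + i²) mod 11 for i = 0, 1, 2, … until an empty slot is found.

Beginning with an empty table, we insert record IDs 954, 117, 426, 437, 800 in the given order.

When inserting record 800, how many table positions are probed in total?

954: h=8 => slot 8
117: h=7 => slot 7
426: h=8, probe 8,9 => slot 9
437: h=8, probe 8,9,1 => slot 1
800: h=8, probe 8,9,1,6 => slot 6
Table: [-, 437, -, -, -, -, 800, 117, 954, 426, -]

4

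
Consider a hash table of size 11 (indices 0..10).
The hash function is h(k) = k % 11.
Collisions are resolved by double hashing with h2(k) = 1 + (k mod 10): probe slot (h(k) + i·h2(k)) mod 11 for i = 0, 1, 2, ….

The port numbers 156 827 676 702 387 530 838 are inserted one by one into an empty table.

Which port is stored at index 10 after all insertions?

827

Insert 156: h=2, slot 2 empty -> index 2.
Insert 827: h=2, h2=8, slot 2 occupied -> index 10.
Insert 676: h=5, slot 5 empty -> index 5.
Insert 702: h=9, slot 9 empty -> index 9.
Insert 387: h=2, h2=8, slots 2,10 occupied -> index 7.
Insert 530: h=2, h2=1, slot 2 occupied -> index 3.
Insert 838: h=2, h2=9, slot 2 occupied -> index 0.
Table: [838, -, 156, 530, -, 676, -, 387, -, 702, 827]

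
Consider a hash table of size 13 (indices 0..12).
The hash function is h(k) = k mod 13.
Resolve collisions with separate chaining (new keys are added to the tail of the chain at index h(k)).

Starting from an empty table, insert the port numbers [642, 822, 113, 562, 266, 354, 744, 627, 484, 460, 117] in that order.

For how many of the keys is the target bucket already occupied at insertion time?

642 → bucket 5
822 → bucket 3
113 → bucket 9
562 → bucket 3 (collision)
266 → bucket 6
354 → bucket 3 (collision)
744 → bucket 3 (collision)
627 → bucket 3 (collision)
484 → bucket 3 (collision)
460 → bucket 5 (collision)
117 → bucket 0
Final buckets:
0: 117
1: —
2: —
3: 822 -> 562 -> 354 -> 744 -> 627 -> 484
4: —
5: 642 -> 460
6: 266
7: —
8: —
9: 113
10: —
11: —
12: —

6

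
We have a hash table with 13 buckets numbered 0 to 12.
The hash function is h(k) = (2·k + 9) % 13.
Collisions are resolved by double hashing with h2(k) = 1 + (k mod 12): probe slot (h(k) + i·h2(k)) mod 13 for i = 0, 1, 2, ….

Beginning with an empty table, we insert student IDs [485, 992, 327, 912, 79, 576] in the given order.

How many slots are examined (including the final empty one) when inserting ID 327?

3

485: h=4 → slot 4
992: h=4, h2=9, probe 4,0 → slot 0
327: h=0, h2=4, probe 0,4,8 → slot 8
912: h=0, h2=1, probe 0,1 → slot 1
79: h=11 → slot 11
576: h=4, h2=1, probe 4,5 → slot 5
Table: [992, 912, ∅, ∅, 485, 576, ∅, ∅, 327, ∅, ∅, 79, ∅]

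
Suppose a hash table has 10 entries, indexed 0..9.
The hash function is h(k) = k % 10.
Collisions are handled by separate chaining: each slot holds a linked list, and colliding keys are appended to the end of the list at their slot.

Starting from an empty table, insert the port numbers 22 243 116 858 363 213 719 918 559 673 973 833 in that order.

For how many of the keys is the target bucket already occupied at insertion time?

7

Insert 22: h=2, bucket 2 empty -> new chain.
Insert 243: h=3, bucket 3 empty -> new chain.
Insert 116: h=6, bucket 6 empty -> new chain.
Insert 858: h=8, bucket 8 empty -> new chain.
Insert 363: h=3, bucket 3 nonempty -> append to chain.
Insert 213: h=3, bucket 3 nonempty -> append to chain.
Insert 719: h=9, bucket 9 empty -> new chain.
Insert 918: h=8, bucket 8 nonempty -> append to chain.
Insert 559: h=9, bucket 9 nonempty -> append to chain.
Insert 673: h=3, bucket 3 nonempty -> append to chain.
Insert 973: h=3, bucket 3 nonempty -> append to chain.
Insert 833: h=3, bucket 3 nonempty -> append to chain.
Final buckets:
0: -
1: -
2: 22
3: 243 -> 363 -> 213 -> 673 -> 973 -> 833
4: -
5: -
6: 116
7: -
8: 858 -> 918
9: 719 -> 559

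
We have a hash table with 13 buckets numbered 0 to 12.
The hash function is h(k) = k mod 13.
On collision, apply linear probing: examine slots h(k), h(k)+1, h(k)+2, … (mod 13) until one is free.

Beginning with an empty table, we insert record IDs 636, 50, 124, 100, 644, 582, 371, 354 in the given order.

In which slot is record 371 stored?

636: h=12 → slot 12
50: h=11 → slot 11
124: h=7 → slot 7
100: h=9 → slot 9
644: h=7, probe 7,8 → slot 8
582: h=10 → slot 10
371: h=7, probe 7,8,9,10,11,12,0 → slot 0
354: h=3 → slot 3
Table: [371, -, -, 354, -, -, -, 124, 644, 100, 582, 50, 636]

0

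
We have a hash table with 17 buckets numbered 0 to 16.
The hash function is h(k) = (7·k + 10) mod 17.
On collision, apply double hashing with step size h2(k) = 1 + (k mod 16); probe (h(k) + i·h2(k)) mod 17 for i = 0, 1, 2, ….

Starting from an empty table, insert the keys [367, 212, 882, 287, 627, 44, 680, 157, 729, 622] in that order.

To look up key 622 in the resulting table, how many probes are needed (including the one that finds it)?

367 hashes to 12; slot 12 is free → place at 12.
212 hashes to 15; slot 15 is free → place at 15.
882 hashes to 13; slot 13 is free → place at 13.
287 hashes to 13, h2=16; 13,12 taken → place at 11.
627 hashes to 13, h2=4; 13 taken → place at 0.
44 hashes to 12, h2=13; 12 taken → place at 8.
680 hashes to 10; slot 10 is free → place at 10.
157 hashes to 4; slot 4 is free → place at 4.
729 hashes to 13, h2=10; 13 taken → place at 6.
622 hashes to 12, h2=15; 12,10,8,6,4 taken → place at 2.
Table: [627, -, 622, -, 157, -, 729, -, 44, -, 680, 287, 367, 882, -, 212, -]
Lookup 622: h=12, h2=15, probe 12,10,8,6,4,2 → found at 2.

6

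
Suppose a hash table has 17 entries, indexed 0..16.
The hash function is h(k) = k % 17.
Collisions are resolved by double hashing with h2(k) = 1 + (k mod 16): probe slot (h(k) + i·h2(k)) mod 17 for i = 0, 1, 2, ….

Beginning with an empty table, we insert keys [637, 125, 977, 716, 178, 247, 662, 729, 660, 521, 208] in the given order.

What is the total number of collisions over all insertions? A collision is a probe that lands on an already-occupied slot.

4

Insert 637: h=8, slot 8 empty → index 8.
Insert 125: h=6, slot 6 empty → index 6.
Insert 977: h=8, h2=2, slot 8 occupied → index 10.
Insert 716: h=2, slot 2 empty → index 2.
Insert 178: h=8, h2=3, slot 8 occupied → index 11.
Insert 247: h=9, slot 9 empty → index 9.
Insert 662: h=16, slot 16 empty → index 16.
Insert 729: h=15, slot 15 empty → index 15.
Insert 660: h=14, slot 14 empty → index 14.
Insert 521: h=11, h2=10, slot 11 occupied → index 4.
Insert 208: h=4, h2=1, slot 4 occupied → index 5.
Table: [—, —, 716, —, 521, 208, 125, —, 637, 247, 977, 178, —, —, 660, 729, 662]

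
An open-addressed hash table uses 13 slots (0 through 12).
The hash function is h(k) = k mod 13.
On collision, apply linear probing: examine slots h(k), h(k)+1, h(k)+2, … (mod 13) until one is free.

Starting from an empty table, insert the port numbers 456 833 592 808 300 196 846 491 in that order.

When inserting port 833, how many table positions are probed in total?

2

456: h=1 → slot 1
833: h=1, probe 1,2 → slot 2
592: h=7 → slot 7
808: h=2, probe 2,3 → slot 3
300: h=1, probe 1,2,3,4 → slot 4
196: h=1, probe 1,2,3,4,5 → slot 5
846: h=1, probe 1,2,3,4,5,6 → slot 6
491: h=10 → slot 10
Table: [-, 456, 833, 808, 300, 196, 846, 592, -, -, 491, -, -]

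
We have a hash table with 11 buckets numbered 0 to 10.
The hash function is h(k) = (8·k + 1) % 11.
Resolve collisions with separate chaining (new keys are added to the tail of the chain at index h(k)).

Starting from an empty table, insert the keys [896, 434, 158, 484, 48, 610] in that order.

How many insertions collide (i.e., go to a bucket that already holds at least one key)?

3

Insert 896: h=8, bucket 8 empty → new chain.
Insert 434: h=8, bucket 8 nonempty → append to chain.
Insert 158: h=0, bucket 0 empty → new chain.
Insert 484: h=1, bucket 1 empty → new chain.
Insert 48: h=0, bucket 0 nonempty → append to chain.
Insert 610: h=8, bucket 8 nonempty → append to chain.
Final buckets:
0: 158 -> 48
1: 484
2: .
3: .
4: .
5: .
6: .
7: .
8: 896 -> 434 -> 610
9: .
10: .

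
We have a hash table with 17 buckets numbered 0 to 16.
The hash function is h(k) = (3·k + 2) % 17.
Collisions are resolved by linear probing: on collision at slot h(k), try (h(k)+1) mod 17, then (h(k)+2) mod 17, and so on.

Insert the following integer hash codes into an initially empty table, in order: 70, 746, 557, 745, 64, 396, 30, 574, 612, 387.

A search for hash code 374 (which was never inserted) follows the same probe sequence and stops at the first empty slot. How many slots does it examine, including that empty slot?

2

70 hashes to 8; slot 8 is free => place at 8.
746 hashes to 13; slot 13 is free => place at 13.
557 hashes to 7; slot 7 is free => place at 7.
745 hashes to 10; slot 10 is free => place at 10.
64 hashes to 7; 7,8 taken => place at 9.
396 hashes to 0; slot 0 is free => place at 0.
30 hashes to 7; 7,8,9,10 taken => place at 11.
574 hashes to 7; 7,8,9,10,11 taken => place at 12.
612 hashes to 2; slot 2 is free => place at 2.
387 hashes to 7; 7,8,9,10,11,12,13 taken => place at 14.
Table: [396, ., 612, ., ., ., ., 557, 70, 64, 745, 30, 574, 746, 387, ., .]
Lookup 374: h=2, probe 2,3 → slot 3 empty, not found.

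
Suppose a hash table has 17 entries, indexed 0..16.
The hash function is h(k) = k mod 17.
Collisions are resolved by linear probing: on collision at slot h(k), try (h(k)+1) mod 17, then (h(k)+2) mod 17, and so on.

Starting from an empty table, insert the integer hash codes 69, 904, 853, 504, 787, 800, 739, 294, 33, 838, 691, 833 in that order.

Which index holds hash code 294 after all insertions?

Insert 69: h=1, slot 1 empty => index 1.
Insert 904: h=3, slot 3 empty => index 3.
Insert 853: h=3, slot 3 occupied => index 4.
Insert 504: h=11, slot 11 empty => index 11.
Insert 787: h=5, slot 5 empty => index 5.
Insert 800: h=1, slot 1 occupied => index 2.
Insert 739: h=8, slot 8 empty => index 8.
Insert 294: h=5, slot 5 occupied => index 6.
Insert 33: h=16, slot 16 empty => index 16.
Insert 838: h=5, slots 5,6 occupied => index 7.
Insert 691: h=11, slot 11 occupied => index 12.
Insert 833: h=0, slot 0 empty => index 0.
Table: [833, 69, 800, 904, 853, 787, 294, 838, 739, —, —, 504, 691, —, —, —, 33]

6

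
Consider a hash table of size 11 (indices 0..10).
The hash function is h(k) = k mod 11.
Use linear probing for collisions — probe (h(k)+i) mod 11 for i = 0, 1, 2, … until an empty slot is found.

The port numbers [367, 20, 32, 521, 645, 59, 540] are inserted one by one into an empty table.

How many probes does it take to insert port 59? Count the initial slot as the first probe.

3

367 hashes to 4; slot 4 is free → place at 4.
20 hashes to 9; slot 9 is free → place at 9.
32 hashes to 10; slot 10 is free → place at 10.
521 hashes to 4; 4 taken → place at 5.
645 hashes to 7; slot 7 is free → place at 7.
59 hashes to 4; 4,5 taken → place at 6.
540 hashes to 1; slot 1 is free → place at 1.
Table: [—, 540, —, —, 367, 521, 59, 645, —, 20, 32]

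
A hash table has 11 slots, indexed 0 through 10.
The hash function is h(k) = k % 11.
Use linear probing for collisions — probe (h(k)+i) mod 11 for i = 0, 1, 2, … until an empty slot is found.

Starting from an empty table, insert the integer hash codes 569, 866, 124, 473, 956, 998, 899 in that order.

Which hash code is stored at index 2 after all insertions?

569 hashes to 8; slot 8 is free -> place at 8.
866 hashes to 8; 8 taken -> place at 9.
124 hashes to 3; slot 3 is free -> place at 3.
473 hashes to 0; slot 0 is free -> place at 0.
956 hashes to 10; slot 10 is free -> place at 10.
998 hashes to 8; 8,9,10,0 taken -> place at 1.
899 hashes to 8; 8,9,10,0,1 taken -> place at 2.
Table: [473, 998, 899, 124, ., ., ., ., 569, 866, 956]

899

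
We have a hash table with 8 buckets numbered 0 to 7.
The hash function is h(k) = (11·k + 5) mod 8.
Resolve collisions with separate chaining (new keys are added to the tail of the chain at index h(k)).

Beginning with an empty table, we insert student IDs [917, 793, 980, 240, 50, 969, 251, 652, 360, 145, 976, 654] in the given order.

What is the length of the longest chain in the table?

Insert 917: h=4, bucket 4 empty -> new chain.
Insert 793: h=0, bucket 0 empty -> new chain.
Insert 980: h=1, bucket 1 empty -> new chain.
Insert 240: h=5, bucket 5 empty -> new chain.
Insert 50: h=3, bucket 3 empty -> new chain.
Insert 969: h=0, bucket 0 nonempty -> append to chain.
Insert 251: h=6, bucket 6 empty -> new chain.
Insert 652: h=1, bucket 1 nonempty -> append to chain.
Insert 360: h=5, bucket 5 nonempty -> append to chain.
Insert 145: h=0, bucket 0 nonempty -> append to chain.
Insert 976: h=5, bucket 5 nonempty -> append to chain.
Insert 654: h=7, bucket 7 empty -> new chain.
Final buckets:
0: 793 -> 969 -> 145
1: 980 -> 652
2: -
3: 50
4: 917
5: 240 -> 360 -> 976
6: 251
7: 654

3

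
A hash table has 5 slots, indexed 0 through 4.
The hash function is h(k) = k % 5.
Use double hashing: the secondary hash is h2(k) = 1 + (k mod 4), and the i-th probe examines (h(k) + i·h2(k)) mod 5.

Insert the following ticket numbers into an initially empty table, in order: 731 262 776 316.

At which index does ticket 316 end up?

Insert 731: h=1, slot 1 empty → index 1.
Insert 262: h=2, slot 2 empty → index 2.
Insert 776: h=1, h2=1, slots 1,2 occupied → index 3.
Insert 316: h=1, h2=1, slots 1,2,3 occupied → index 4.
Table: [-, 731, 262, 776, 316]

4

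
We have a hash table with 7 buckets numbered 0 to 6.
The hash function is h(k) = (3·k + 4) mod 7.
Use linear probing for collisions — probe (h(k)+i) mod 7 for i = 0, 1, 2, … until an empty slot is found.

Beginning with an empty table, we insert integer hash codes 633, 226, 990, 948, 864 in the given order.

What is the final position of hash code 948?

633 hashes to 6; slot 6 is free → place at 6.
226 hashes to 3; slot 3 is free → place at 3.
990 hashes to 6; 6 taken → place at 0.
948 hashes to 6; 6,0 taken → place at 1.
864 hashes to 6; 6,0,1 taken → place at 2.
Table: [990, 948, 864, 226, -, -, 633]

1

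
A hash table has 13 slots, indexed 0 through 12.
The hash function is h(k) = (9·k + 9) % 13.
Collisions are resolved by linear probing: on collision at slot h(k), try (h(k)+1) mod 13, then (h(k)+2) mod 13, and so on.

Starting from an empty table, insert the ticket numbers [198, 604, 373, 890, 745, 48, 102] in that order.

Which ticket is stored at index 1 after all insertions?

48

Insert 198: h=10, slot 10 empty -> index 10.
Insert 604: h=11, slot 11 empty -> index 11.
Insert 373: h=12, slot 12 empty -> index 12.
Insert 890: h=11, slots 11,12 occupied -> index 0.
Insert 745: h=6, slot 6 empty -> index 6.
Insert 48: h=12, slots 12,0 occupied -> index 1.
Insert 102: h=4, slot 4 empty -> index 4.
Table: [890, 48, _, _, 102, _, 745, _, _, _, 198, 604, 373]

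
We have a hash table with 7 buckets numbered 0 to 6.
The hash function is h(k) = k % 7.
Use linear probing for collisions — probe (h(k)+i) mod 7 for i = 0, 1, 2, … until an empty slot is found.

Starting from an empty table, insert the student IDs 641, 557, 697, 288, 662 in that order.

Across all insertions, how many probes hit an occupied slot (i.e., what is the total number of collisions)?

6

641 hashes to 4; slot 4 is free => place at 4.
557 hashes to 4; 4 taken => place at 5.
697 hashes to 4; 4,5 taken => place at 6.
288 hashes to 1; slot 1 is free => place at 1.
662 hashes to 4; 4,5,6 taken => place at 0.
Table: [662, 288, _, _, 641, 557, 697]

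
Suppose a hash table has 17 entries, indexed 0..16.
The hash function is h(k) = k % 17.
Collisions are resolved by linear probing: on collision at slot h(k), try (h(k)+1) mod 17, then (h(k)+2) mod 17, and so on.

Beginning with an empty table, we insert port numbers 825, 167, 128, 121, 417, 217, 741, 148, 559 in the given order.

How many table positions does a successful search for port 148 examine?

4

Insert 825: h=9, slot 9 empty → index 9.
Insert 167: h=14, slot 14 empty → index 14.
Insert 128: h=9, slot 9 occupied → index 10.
Insert 121: h=2, slot 2 empty → index 2.
Insert 417: h=9, slots 9,10 occupied → index 11.
Insert 217: h=13, slot 13 empty → index 13.
Insert 741: h=10, slots 10,11 occupied → index 12.
Insert 148: h=12, slots 12,13,14 occupied → index 15.
Insert 559: h=15, slot 15 occupied → index 16.
Table: [—, —, 121, —, —, —, —, —, —, 825, 128, 417, 741, 217, 167, 148, 559]
Lookup 148: h=12, probe 12,13,14,15 → found at 15.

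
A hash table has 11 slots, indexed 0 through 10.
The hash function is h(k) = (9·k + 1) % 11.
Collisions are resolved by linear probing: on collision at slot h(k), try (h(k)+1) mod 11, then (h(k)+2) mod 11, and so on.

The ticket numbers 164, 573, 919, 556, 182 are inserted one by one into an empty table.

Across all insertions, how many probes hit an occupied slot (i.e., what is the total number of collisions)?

164 hashes to 3; slot 3 is free => place at 3.
573 hashes to 10; slot 10 is free => place at 10.
919 hashes to 0; slot 0 is free => place at 0.
556 hashes to 0; 0 taken => place at 1.
182 hashes to 0; 0,1 taken => place at 2.
Table: [919, 556, 182, 164, -, -, -, -, -, -, 573]

3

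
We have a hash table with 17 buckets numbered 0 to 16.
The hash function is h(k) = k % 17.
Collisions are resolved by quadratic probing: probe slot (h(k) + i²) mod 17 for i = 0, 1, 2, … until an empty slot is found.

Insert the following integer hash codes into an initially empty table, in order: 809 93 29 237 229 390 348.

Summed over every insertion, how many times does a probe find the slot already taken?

6

809 hashes to 10; slot 10 is free => place at 10.
93 hashes to 8; slot 8 is free => place at 8.
29 hashes to 12; slot 12 is free => place at 12.
237 hashes to 16; slot 16 is free => place at 16.
229 hashes to 8; 8 taken => place at 9.
390 hashes to 16; 16 taken => place at 0.
348 hashes to 8; 8,9,12,0 taken => place at 7.
Table: [390, ., ., ., ., ., ., 348, 93, 229, 809, ., 29, ., ., ., 237]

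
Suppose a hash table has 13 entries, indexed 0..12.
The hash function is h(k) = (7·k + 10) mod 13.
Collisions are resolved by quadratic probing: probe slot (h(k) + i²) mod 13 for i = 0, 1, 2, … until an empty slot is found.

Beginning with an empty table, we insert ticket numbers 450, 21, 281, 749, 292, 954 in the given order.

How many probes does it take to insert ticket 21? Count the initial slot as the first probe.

Insert 450: h=1, slot 1 empty => index 1.
Insert 21: h=1, slot 1 occupied => index 2.
Insert 281: h=1, slots 1,2 occupied => index 5.
Insert 749: h=1, slots 1,2,5 occupied => index 10.
Insert 292: h=0, slot 0 empty => index 0.
Insert 954: h=6, slot 6 empty => index 6.
Table: [292, 450, 21, —, —, 281, 954, —, —, —, 749, —, —]

2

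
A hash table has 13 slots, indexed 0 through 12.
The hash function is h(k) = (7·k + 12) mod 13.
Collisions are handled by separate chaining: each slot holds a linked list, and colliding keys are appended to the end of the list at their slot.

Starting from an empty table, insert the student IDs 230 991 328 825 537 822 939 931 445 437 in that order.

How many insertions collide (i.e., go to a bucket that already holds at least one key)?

Insert 230: h=10, bucket 10 empty -> new chain.
Insert 991: h=7, bucket 7 empty -> new chain.
Insert 328: h=7, bucket 7 nonempty -> append to chain.
Insert 825: h=2, bucket 2 empty -> new chain.
Insert 537: h=1, bucket 1 empty -> new chain.
Insert 822: h=7, bucket 7 nonempty -> append to chain.
Insert 939: h=7, bucket 7 nonempty -> append to chain.
Insert 931: h=3, bucket 3 empty -> new chain.
Insert 445: h=7, bucket 7 nonempty -> append to chain.
Insert 437: h=3, bucket 3 nonempty -> append to chain.
Final buckets:
0: -
1: 537
2: 825
3: 931 -> 437
4: -
5: -
6: -
7: 991 -> 328 -> 822 -> 939 -> 445
8: -
9: -
10: 230
11: -
12: -

5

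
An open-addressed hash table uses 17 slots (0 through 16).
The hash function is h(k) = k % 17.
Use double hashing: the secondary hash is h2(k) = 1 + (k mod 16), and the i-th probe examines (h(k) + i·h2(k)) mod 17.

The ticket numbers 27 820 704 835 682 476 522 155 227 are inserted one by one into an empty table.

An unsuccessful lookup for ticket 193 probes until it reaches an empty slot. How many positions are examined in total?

2

Insert 27: h=10, slot 10 empty -> index 10.
Insert 820: h=4, slot 4 empty -> index 4.
Insert 704: h=7, slot 7 empty -> index 7.
Insert 835: h=2, slot 2 empty -> index 2.
Insert 682: h=2, h2=11, slot 2 occupied -> index 13.
Insert 476: h=0, slot 0 empty -> index 0.
Insert 522: h=12, slot 12 empty -> index 12.
Insert 155: h=2, h2=12, slot 2 occupied -> index 14.
Insert 227: h=6, slot 6 empty -> index 6.
Table: [476, _, 835, _, 820, _, 227, 704, _, _, 27, _, 522, 682, 155, _, _]
Lookup 193: h=6, h2=2, probe 6,8 → slot 8 empty, not found.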